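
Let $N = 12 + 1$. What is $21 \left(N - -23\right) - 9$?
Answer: $747$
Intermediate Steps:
$N = 13$
$21 \left(N - -23\right) - 9 = 21 \left(13 - -23\right) - 9 = 21 \left(13 + 23\right) - 9 = 21 \cdot 36 - 9 = 756 - 9 = 747$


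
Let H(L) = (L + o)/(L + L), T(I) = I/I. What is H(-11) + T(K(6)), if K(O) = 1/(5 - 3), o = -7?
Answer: 20/11 ≈ 1.8182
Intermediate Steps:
K(O) = ½ (K(O) = 1/2 = ½)
T(I) = 1
H(L) = (-7 + L)/(2*L) (H(L) = (L - 7)/(L + L) = (-7 + L)/((2*L)) = (-7 + L)*(1/(2*L)) = (-7 + L)/(2*L))
H(-11) + T(K(6)) = (½)*(-7 - 11)/(-11) + 1 = (½)*(-1/11)*(-18) + 1 = 9/11 + 1 = 20/11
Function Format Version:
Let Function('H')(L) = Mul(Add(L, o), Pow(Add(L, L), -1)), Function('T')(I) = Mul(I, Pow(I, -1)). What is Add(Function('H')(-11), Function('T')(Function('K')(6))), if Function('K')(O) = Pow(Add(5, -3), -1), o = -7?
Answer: Rational(20, 11) ≈ 1.8182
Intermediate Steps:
Function('K')(O) = Rational(1, 2) (Function('K')(O) = Pow(2, -1) = Rational(1, 2))
Function('T')(I) = 1
Function('H')(L) = Mul(Rational(1, 2), Pow(L, -1), Add(-7, L)) (Function('H')(L) = Mul(Add(L, -7), Pow(Add(L, L), -1)) = Mul(Add(-7, L), Pow(Mul(2, L), -1)) = Mul(Add(-7, L), Mul(Rational(1, 2), Pow(L, -1))) = Mul(Rational(1, 2), Pow(L, -1), Add(-7, L)))
Add(Function('H')(-11), Function('T')(Function('K')(6))) = Add(Mul(Rational(1, 2), Pow(-11, -1), Add(-7, -11)), 1) = Add(Mul(Rational(1, 2), Rational(-1, 11), -18), 1) = Add(Rational(9, 11), 1) = Rational(20, 11)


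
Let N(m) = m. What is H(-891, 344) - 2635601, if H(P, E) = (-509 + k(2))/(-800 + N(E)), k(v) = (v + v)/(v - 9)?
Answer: -2804278275/1064 ≈ -2.6356e+6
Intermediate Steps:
k(v) = 2*v/(-9 + v) (k(v) = (2*v)/(-9 + v) = 2*v/(-9 + v))
H(P, E) = -3567/(7*(-800 + E)) (H(P, E) = (-509 + 2*2/(-9 + 2))/(-800 + E) = (-509 + 2*2/(-7))/(-800 + E) = (-509 + 2*2*(-⅐))/(-800 + E) = (-509 - 4/7)/(-800 + E) = -3567/(7*(-800 + E)))
H(-891, 344) - 2635601 = -3567/(-5600 + 7*344) - 2635601 = -3567/(-5600 + 2408) - 2635601 = -3567/(-3192) - 2635601 = -3567*(-1/3192) - 2635601 = 1189/1064 - 2635601 = -2804278275/1064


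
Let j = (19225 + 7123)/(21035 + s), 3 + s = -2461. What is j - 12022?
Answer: -31890602/2653 ≈ -12021.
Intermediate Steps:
s = -2464 (s = -3 - 2461 = -2464)
j = 3764/2653 (j = (19225 + 7123)/(21035 - 2464) = 26348/18571 = 26348*(1/18571) = 3764/2653 ≈ 1.4188)
j - 12022 = 3764/2653 - 12022 = -31890602/2653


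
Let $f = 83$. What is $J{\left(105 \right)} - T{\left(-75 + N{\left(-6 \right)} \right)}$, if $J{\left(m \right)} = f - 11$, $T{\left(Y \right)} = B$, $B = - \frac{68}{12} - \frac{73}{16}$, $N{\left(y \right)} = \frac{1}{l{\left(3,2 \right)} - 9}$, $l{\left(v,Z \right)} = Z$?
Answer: $\frac{3947}{48} \approx 82.229$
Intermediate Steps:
$N{\left(y \right)} = - \frac{1}{7}$ ($N{\left(y \right)} = \frac{1}{2 - 9} = \frac{1}{-7} = - \frac{1}{7}$)
$B = - \frac{491}{48}$ ($B = \left(-68\right) \frac{1}{12} - \frac{73}{16} = - \frac{17}{3} - \frac{73}{16} = - \frac{491}{48} \approx -10.229$)
$T{\left(Y \right)} = - \frac{491}{48}$
$J{\left(m \right)} = 72$ ($J{\left(m \right)} = 83 - 11 = 72$)
$J{\left(105 \right)} - T{\left(-75 + N{\left(-6 \right)} \right)} = 72 - - \frac{491}{48} = 72 + \frac{491}{48} = \frac{3947}{48}$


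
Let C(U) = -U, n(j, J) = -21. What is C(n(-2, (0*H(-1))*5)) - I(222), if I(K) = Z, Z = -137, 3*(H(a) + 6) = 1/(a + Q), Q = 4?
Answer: 158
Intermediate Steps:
H(a) = -6 + 1/(3*(4 + a)) (H(a) = -6 + 1/(3*(a + 4)) = -6 + 1/(3*(4 + a)))
I(K) = -137
C(n(-2, (0*H(-1))*5)) - I(222) = -1*(-21) - 1*(-137) = 21 + 137 = 158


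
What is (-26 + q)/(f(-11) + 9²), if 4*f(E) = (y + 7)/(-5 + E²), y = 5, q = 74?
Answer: 1856/3133 ≈ 0.59240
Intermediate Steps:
f(E) = 3/(-5 + E²) (f(E) = ((5 + 7)/(-5 + E²))/4 = (12/(-5 + E²))/4 = 3/(-5 + E²))
(-26 + q)/(f(-11) + 9²) = (-26 + 74)/(3/(-5 + (-11)²) + 9²) = 48/(3/(-5 + 121) + 81) = 48/(3/116 + 81) = 48/(9399/116) = 48*(116/9399) = 1856/3133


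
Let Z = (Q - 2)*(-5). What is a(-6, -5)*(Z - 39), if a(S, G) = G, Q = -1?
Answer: 120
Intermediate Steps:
Z = 15 (Z = (-1 - 2)*(-5) = -3*(-5) = 15)
a(-6, -5)*(Z - 39) = -5*(15 - 39) = -5*(-24) = 120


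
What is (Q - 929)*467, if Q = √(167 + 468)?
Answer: -433843 + 467*√635 ≈ -4.2208e+5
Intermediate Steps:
Q = √635 ≈ 25.199
(Q - 929)*467 = (√635 - 929)*467 = (-929 + √635)*467 = -433843 + 467*√635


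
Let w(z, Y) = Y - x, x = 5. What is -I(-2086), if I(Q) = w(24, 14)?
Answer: -9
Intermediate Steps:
w(z, Y) = -5 + Y (w(z, Y) = Y - 1*5 = Y - 5 = -5 + Y)
I(Q) = 9 (I(Q) = -5 + 14 = 9)
-I(-2086) = -1*9 = -9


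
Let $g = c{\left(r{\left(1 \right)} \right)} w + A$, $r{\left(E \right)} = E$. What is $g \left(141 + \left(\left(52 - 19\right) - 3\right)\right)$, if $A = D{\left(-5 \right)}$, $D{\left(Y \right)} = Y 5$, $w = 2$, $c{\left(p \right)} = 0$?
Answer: $-4275$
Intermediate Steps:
$D{\left(Y \right)} = 5 Y$
$A = -25$ ($A = 5 \left(-5\right) = -25$)
$g = -25$ ($g = 0 \cdot 2 - 25 = 0 - 25 = -25$)
$g \left(141 + \left(\left(52 - 19\right) - 3\right)\right) = - 25 \left(141 + \left(\left(52 - 19\right) - 3\right)\right) = - 25 \left(141 + \left(33 - 3\right)\right) = - 25 \left(141 + 30\right) = \left(-25\right) 171 = -4275$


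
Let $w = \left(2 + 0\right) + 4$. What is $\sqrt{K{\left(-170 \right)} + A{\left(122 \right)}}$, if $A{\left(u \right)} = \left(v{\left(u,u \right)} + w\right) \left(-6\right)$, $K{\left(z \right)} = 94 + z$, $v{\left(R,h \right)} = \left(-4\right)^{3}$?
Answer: $4 \sqrt{17} \approx 16.492$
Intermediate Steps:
$v{\left(R,h \right)} = -64$
$w = 6$ ($w = 2 + 4 = 6$)
$A{\left(u \right)} = 348$ ($A{\left(u \right)} = \left(-64 + 6\right) \left(-6\right) = \left(-58\right) \left(-6\right) = 348$)
$\sqrt{K{\left(-170 \right)} + A{\left(122 \right)}} = \sqrt{\left(94 - 170\right) + 348} = \sqrt{-76 + 348} = \sqrt{272} = 4 \sqrt{17}$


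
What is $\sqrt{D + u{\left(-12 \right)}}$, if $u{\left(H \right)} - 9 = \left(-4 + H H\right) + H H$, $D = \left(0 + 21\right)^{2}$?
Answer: $\sqrt{734} \approx 27.092$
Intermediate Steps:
$D = 441$ ($D = 21^{2} = 441$)
$u{\left(H \right)} = 5 + 2 H^{2}$ ($u{\left(H \right)} = 9 + \left(\left(-4 + H H\right) + H H\right) = 9 + \left(\left(-4 + H^{2}\right) + H^{2}\right) = 9 + \left(-4 + 2 H^{2}\right) = 5 + 2 H^{2}$)
$\sqrt{D + u{\left(-12 \right)}} = \sqrt{441 + \left(5 + 2 \left(-12\right)^{2}\right)} = \sqrt{441 + \left(5 + 2 \cdot 144\right)} = \sqrt{441 + \left(5 + 288\right)} = \sqrt{441 + 293} = \sqrt{734}$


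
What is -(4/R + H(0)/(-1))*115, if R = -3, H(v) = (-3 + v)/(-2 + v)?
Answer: 1955/6 ≈ 325.83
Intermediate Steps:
H(v) = (-3 + v)/(-2 + v)
-(4/R + H(0)/(-1))*115 = -(4/(-3) + ((-3 + 0)/(-2 + 0))/(-1))*115 = -(4*(-⅓) + (-3/(-2))*(-1))*115 = -(-4/3 - ½*(-3)*(-1))*115 = -(-4/3 + (3/2)*(-1))*115 = -(-4/3 - 3/2)*115 = -(-17)*115/6 = -1*(-1955/6) = 1955/6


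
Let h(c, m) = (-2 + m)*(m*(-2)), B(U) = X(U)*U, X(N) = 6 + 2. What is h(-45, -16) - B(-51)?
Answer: -168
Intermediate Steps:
X(N) = 8
B(U) = 8*U
h(c, m) = -2*m*(-2 + m) (h(c, m) = (-2 + m)*(-2*m) = -2*m*(-2 + m))
h(-45, -16) - B(-51) = 2*(-16)*(2 - 1*(-16)) - 8*(-51) = 2*(-16)*(2 + 16) - 1*(-408) = 2*(-16)*18 + 408 = -576 + 408 = -168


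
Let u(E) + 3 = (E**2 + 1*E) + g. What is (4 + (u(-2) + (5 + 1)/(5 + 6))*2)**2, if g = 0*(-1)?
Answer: 1156/121 ≈ 9.5537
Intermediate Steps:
g = 0
u(E) = -3 + E + E**2 (u(E) = -3 + ((E**2 + 1*E) + 0) = -3 + ((E**2 + E) + 0) = -3 + ((E + E**2) + 0) = -3 + (E + E**2) = -3 + E + E**2)
(4 + (u(-2) + (5 + 1)/(5 + 6))*2)**2 = (4 + ((-3 - 2 + (-2)**2) + (5 + 1)/(5 + 6))*2)**2 = (4 + ((-3 - 2 + 4) + 6/11)*2)**2 = (4 + (-1 + 6*(1/11))*2)**2 = (4 + (-1 + 6/11)*2)**2 = (4 - 5/11*2)**2 = (4 - 10/11)**2 = (34/11)**2 = 1156/121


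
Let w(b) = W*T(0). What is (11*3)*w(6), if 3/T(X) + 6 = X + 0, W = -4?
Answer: 66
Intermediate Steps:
T(X) = 3/(-6 + X) (T(X) = 3/(-6 + (X + 0)) = 3/(-6 + X))
w(b) = 2 (w(b) = -12/(-6 + 0) = -12/(-6) = -12*(-1)/6 = -4*(-½) = 2)
(11*3)*w(6) = (11*3)*2 = 33*2 = 66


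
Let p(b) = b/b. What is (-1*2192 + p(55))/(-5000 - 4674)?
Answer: 313/1382 ≈ 0.22648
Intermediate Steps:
p(b) = 1
(-1*2192 + p(55))/(-5000 - 4674) = (-1*2192 + 1)/(-5000 - 4674) = (-2192 + 1)/(-9674) = -2191*(-1/9674) = 313/1382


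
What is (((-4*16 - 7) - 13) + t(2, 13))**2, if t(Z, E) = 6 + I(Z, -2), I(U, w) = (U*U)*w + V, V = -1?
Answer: 7569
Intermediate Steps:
I(U, w) = -1 + w*U**2 (I(U, w) = (U*U)*w - 1 = U**2*w - 1 = w*U**2 - 1 = -1 + w*U**2)
t(Z, E) = 5 - 2*Z**2 (t(Z, E) = 6 + (-1 - 2*Z**2) = 5 - 2*Z**2)
(((-4*16 - 7) - 13) + t(2, 13))**2 = (((-4*16 - 7) - 13) + (5 - 2*2**2))**2 = (((-64 - 7) - 13) + (5 - 2*4))**2 = ((-71 - 13) + (5 - 8))**2 = (-84 - 3)**2 = (-87)**2 = 7569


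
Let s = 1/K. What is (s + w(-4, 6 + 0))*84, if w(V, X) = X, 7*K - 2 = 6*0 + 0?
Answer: 798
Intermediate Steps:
K = 2/7 (K = 2/7 + (6*0 + 0)/7 = 2/7 + (0 + 0)/7 = 2/7 + (⅐)*0 = 2/7 + 0 = 2/7 ≈ 0.28571)
s = 7/2 (s = 1/(2/7) = 7/2 ≈ 3.5000)
(s + w(-4, 6 + 0))*84 = (7/2 + (6 + 0))*84 = (7/2 + 6)*84 = (19/2)*84 = 798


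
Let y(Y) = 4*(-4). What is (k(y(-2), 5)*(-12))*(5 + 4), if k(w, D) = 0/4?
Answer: 0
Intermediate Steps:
y(Y) = -16
k(w, D) = 0 (k(w, D) = 0*(¼) = 0)
(k(y(-2), 5)*(-12))*(5 + 4) = (0*(-12))*(5 + 4) = 0*9 = 0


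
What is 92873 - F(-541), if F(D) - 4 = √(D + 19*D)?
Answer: 92869 - 2*I*√2705 ≈ 92869.0 - 104.02*I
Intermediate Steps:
F(D) = 4 + 2*√5*√D (F(D) = 4 + √(D + 19*D) = 4 + √(20*D) = 4 + 2*√5*√D)
92873 - F(-541) = 92873 - (4 + 2*√5*√(-541)) = 92873 - (4 + 2*√5*(I*√541)) = 92873 - (4 + 2*I*√2705) = 92873 + (-4 - 2*I*√2705) = 92869 - 2*I*√2705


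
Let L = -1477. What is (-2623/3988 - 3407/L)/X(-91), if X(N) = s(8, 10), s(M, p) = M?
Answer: 9712945/47122208 ≈ 0.20612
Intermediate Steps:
X(N) = 8
(-2623/3988 - 3407/L)/X(-91) = (-2623/3988 - 3407/(-1477))/8 = (-2623*1/3988 - 3407*(-1/1477))*(⅛) = (-2623/3988 + 3407/1477)*(⅛) = (9712945/5890276)*(⅛) = 9712945/47122208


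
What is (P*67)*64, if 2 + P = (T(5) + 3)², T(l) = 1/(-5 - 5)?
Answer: 687152/25 ≈ 27486.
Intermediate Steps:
T(l) = -⅒ (T(l) = 1/(-10) = -⅒)
P = 641/100 (P = -2 + (-⅒ + 3)² = -2 + (29/10)² = -2 + 841/100 = 641/100 ≈ 6.4100)
(P*67)*64 = ((641/100)*67)*64 = (42947/100)*64 = 687152/25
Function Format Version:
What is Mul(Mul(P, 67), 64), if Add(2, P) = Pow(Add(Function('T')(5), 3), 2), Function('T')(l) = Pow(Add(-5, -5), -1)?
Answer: Rational(687152, 25) ≈ 27486.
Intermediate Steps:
Function('T')(l) = Rational(-1, 10) (Function('T')(l) = Pow(-10, -1) = Rational(-1, 10))
P = Rational(641, 100) (P = Add(-2, Pow(Add(Rational(-1, 10), 3), 2)) = Add(-2, Pow(Rational(29, 10), 2)) = Add(-2, Rational(841, 100)) = Rational(641, 100) ≈ 6.4100)
Mul(Mul(P, 67), 64) = Mul(Mul(Rational(641, 100), 67), 64) = Mul(Rational(42947, 100), 64) = Rational(687152, 25)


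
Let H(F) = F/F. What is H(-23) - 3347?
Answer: -3346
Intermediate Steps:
H(F) = 1
H(-23) - 3347 = 1 - 3347 = -3346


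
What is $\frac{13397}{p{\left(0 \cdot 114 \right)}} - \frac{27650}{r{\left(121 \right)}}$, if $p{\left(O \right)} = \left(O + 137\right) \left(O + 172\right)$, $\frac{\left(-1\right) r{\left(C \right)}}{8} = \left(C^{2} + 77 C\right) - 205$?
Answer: $\frac{99915504}{139928923} \approx 0.71404$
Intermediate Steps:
$r{\left(C \right)} = 1640 - 616 C - 8 C^{2}$ ($r{\left(C \right)} = - 8 \left(\left(C^{2} + 77 C\right) - 205\right) = - 8 \left(-205 + C^{2} + 77 C\right) = 1640 - 616 C - 8 C^{2}$)
$p{\left(O \right)} = \left(137 + O\right) \left(172 + O\right)$
$\frac{13397}{p{\left(0 \cdot 114 \right)}} - \frac{27650}{r{\left(121 \right)}} = \frac{13397}{23564 + \left(0 \cdot 114\right)^{2} + 309 \cdot 0 \cdot 114} - \frac{27650}{1640 - 74536 - 8 \cdot 121^{2}} = \frac{13397}{23564 + 0^{2} + 309 \cdot 0} - \frac{27650}{1640 - 74536 - 117128} = \frac{13397}{23564 + 0 + 0} - \frac{27650}{1640 - 74536 - 117128} = \frac{13397}{23564} - \frac{27650}{-190024} = 13397 \cdot \frac{1}{23564} - - \frac{13825}{95012} = \frac{13397}{23564} + \frac{13825}{95012} = \frac{99915504}{139928923}$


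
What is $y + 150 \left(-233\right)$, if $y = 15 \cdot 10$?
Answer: $-34800$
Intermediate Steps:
$y = 150$
$y + 150 \left(-233\right) = 150 + 150 \left(-233\right) = 150 - 34950 = -34800$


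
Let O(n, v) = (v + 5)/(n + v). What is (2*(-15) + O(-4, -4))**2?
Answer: 58081/64 ≈ 907.52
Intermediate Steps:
O(n, v) = (5 + v)/(n + v)
(2*(-15) + O(-4, -4))**2 = (2*(-15) + (5 - 4)/(-4 - 4))**2 = (-30 + 1/(-8))**2 = (-30 - 1/8*1)**2 = (-30 - 1/8)**2 = (-241/8)**2 = 58081/64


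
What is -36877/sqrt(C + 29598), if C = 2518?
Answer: -36877*sqrt(8029)/16058 ≈ -205.78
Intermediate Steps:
-36877/sqrt(C + 29598) = -36877/sqrt(2518 + 29598) = -36877*sqrt(8029)/16058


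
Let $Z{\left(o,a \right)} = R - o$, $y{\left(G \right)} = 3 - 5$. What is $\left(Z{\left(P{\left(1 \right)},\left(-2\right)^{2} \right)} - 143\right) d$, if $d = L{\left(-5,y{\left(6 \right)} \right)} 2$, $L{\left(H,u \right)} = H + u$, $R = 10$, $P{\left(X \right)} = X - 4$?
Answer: $1820$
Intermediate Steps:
$P{\left(X \right)} = -4 + X$
$y{\left(G \right)} = -2$ ($y{\left(G \right)} = 3 - 5 = -2$)
$Z{\left(o,a \right)} = 10 - o$
$d = -14$ ($d = \left(-5 - 2\right) 2 = \left(-7\right) 2 = -14$)
$\left(Z{\left(P{\left(1 \right)},\left(-2\right)^{2} \right)} - 143\right) d = \left(\left(10 - \left(-4 + 1\right)\right) - 143\right) \left(-14\right) = \left(\left(10 - -3\right) - 143\right) \left(-14\right) = \left(\left(10 + 3\right) - 143\right) \left(-14\right) = \left(13 - 143\right) \left(-14\right) = \left(-130\right) \left(-14\right) = 1820$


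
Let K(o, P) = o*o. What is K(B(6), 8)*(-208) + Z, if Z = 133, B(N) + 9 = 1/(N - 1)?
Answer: -399363/25 ≈ -15975.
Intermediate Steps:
B(N) = -9 + 1/(-1 + N) (B(N) = -9 + 1/(N - 1) = -9 + 1/(-1 + N))
K(o, P) = o²
K(B(6), 8)*(-208) + Z = ((10 - 9*6)/(-1 + 6))²*(-208) + 133 = ((10 - 54)/5)²*(-208) + 133 = ((⅕)*(-44))²*(-208) + 133 = (-44/5)²*(-208) + 133 = (1936/25)*(-208) + 133 = -402688/25 + 133 = -399363/25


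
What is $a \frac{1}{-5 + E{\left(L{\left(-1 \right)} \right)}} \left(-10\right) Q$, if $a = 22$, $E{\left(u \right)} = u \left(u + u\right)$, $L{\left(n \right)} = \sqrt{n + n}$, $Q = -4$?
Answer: $- \frac{880}{9} \approx -97.778$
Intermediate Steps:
$L{\left(n \right)} = \sqrt{2} \sqrt{n}$ ($L{\left(n \right)} = \sqrt{2 n} = \sqrt{2} \sqrt{n}$)
$E{\left(u \right)} = 2 u^{2}$ ($E{\left(u \right)} = u 2 u = 2 u^{2}$)
$a \frac{1}{-5 + E{\left(L{\left(-1 \right)} \right)}} \left(-10\right) Q = 22 \frac{1}{-5 + 2 \left(\sqrt{2} \sqrt{-1}\right)^{2}} \left(-10\right) \left(-4\right) = 22 \frac{1}{-5 + 2 \left(\sqrt{2} i\right)^{2}} \left(-10\right) \left(-4\right) = 22 \frac{1}{-5 + 2 \left(i \sqrt{2}\right)^{2}} \left(-10\right) \left(-4\right) = 22 \frac{1}{-5 + 2 \left(-2\right)} \left(-10\right) \left(-4\right) = 22 \frac{1}{-5 - 4} \left(-10\right) \left(-4\right) = 22 \frac{1}{-9} \left(-10\right) \left(-4\right) = 22 \left(- \frac{1}{9}\right) \left(-10\right) \left(-4\right) = 22 \cdot \frac{10}{9} \left(-4\right) = 22 \left(- \frac{40}{9}\right) = - \frac{880}{9}$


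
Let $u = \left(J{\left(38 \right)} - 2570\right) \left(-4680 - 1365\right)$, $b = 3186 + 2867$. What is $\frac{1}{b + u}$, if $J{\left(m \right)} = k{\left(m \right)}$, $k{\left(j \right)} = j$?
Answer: $\frac{1}{15311993} \approx 6.5308 \cdot 10^{-8}$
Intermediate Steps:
$b = 6053$
$J{\left(m \right)} = m$
$u = 15305940$ ($u = \left(38 - 2570\right) \left(-4680 - 1365\right) = \left(-2532\right) \left(-6045\right) = 15305940$)
$\frac{1}{b + u} = \frac{1}{6053 + 15305940} = \frac{1}{15311993}$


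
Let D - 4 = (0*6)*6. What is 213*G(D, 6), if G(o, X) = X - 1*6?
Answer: 0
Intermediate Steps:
D = 4 (D = 4 + (0*6)*6 = 4 + 0*6 = 4 + 0 = 4)
G(o, X) = -6 + X (G(o, X) = X - 6 = -6 + X)
213*G(D, 6) = 213*(-6 + 6) = 213*0 = 0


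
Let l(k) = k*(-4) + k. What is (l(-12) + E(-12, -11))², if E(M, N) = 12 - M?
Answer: 3600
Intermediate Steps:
l(k) = -3*k (l(k) = -4*k + k = -3*k)
(l(-12) + E(-12, -11))² = (-3*(-12) + (12 - 1*(-12)))² = (36 + (12 + 12))² = (36 + 24)² = 60² = 3600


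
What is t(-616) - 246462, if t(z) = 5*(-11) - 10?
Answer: -246527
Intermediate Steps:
t(z) = -65 (t(z) = -55 - 10 = -65)
t(-616) - 246462 = -65 - 246462 = -246527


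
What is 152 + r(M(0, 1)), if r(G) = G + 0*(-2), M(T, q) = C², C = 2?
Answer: 156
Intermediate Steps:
M(T, q) = 4 (M(T, q) = 2² = 4)
r(G) = G (r(G) = G + 0 = G)
152 + r(M(0, 1)) = 152 + 4 = 156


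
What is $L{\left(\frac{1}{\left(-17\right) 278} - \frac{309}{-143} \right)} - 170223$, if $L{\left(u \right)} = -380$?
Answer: $-170603$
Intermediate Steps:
$L{\left(\frac{1}{\left(-17\right) 278} - \frac{309}{-143} \right)} - 170223 = -380 - 170223 = -170603$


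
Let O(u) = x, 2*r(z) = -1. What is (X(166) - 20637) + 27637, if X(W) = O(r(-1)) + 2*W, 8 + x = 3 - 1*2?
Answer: 7325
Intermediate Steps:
r(z) = -½ (r(z) = (½)*(-1) = -½)
x = -7 (x = -8 + (3 - 1*2) = -8 + (3 - 2) = -8 + 1 = -7)
O(u) = -7
X(W) = -7 + 2*W
(X(166) - 20637) + 27637 = ((-7 + 2*166) - 20637) + 27637 = ((-7 + 332) - 20637) + 27637 = (325 - 20637) + 27637 = -20312 + 27637 = 7325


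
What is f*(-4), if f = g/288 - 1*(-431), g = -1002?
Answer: -20521/12 ≈ -1710.1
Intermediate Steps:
f = 20521/48 (f = -1002/288 - 1*(-431) = -1002*1/288 + 431 = -167/48 + 431 = 20521/48 ≈ 427.52)
f*(-4) = (20521/48)*(-4) = -20521/12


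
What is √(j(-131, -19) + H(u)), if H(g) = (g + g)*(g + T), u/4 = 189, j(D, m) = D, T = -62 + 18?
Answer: √1076413 ≈ 1037.5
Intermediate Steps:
T = -44
u = 756 (u = 4*189 = 756)
H(g) = 2*g*(-44 + g) (H(g) = (g + g)*(g - 44) = (2*g)*(-44 + g) = 2*g*(-44 + g))
√(j(-131, -19) + H(u)) = √(-131 + 2*756*(-44 + 756)) = √(-131 + 2*756*712) = √(-131 + 1076544) = √1076413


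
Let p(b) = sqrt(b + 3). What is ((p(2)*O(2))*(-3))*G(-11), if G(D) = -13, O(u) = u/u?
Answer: 39*sqrt(5) ≈ 87.207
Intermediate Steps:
O(u) = 1
p(b) = sqrt(3 + b)
((p(2)*O(2))*(-3))*G(-11) = ((sqrt(3 + 2)*1)*(-3))*(-13) = ((sqrt(5)*1)*(-3))*(-13) = (sqrt(5)*(-3))*(-13) = -3*sqrt(5)*(-13) = 39*sqrt(5)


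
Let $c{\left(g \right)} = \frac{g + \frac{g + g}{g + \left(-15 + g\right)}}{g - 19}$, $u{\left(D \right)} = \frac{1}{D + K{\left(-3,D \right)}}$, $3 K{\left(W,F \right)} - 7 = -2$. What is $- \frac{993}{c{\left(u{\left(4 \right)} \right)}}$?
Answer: $\frac{5274816}{43} \approx 1.2267 \cdot 10^{5}$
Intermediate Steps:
$K{\left(W,F \right)} = \frac{5}{3}$ ($K{\left(W,F \right)} = \frac{7}{3} + \frac{1}{3} \left(-2\right) = \frac{7}{3} - \frac{2}{3} = \frac{5}{3}$)
$u{\left(D \right)} = \frac{1}{\frac{5}{3} + D}$ ($u{\left(D \right)} = \frac{1}{D + \frac{5}{3}} = \frac{1}{\frac{5}{3} + D}$)
$c{\left(g \right)} = \frac{g + \frac{2 g}{-15 + 2 g}}{-19 + g}$
$- \frac{993}{c{\left(u{\left(4 \right)} \right)}} = - \frac{993}{\frac{3}{5 + 3 \cdot 4} \frac{1}{285 - 53 \frac{3}{5 + 3 \cdot 4} + 2 \left(\frac{3}{5 + 3 \cdot 4}\right)^{2}} \left(-13 + 2 \frac{3}{5 + 3 \cdot 4}\right)} = - \frac{993}{\frac{3}{5 + 12} \frac{1}{285 - 53 \frac{3}{5 + 12} + 2 \left(\frac{3}{5 + 12}\right)^{2}} \left(-13 + 2 \frac{3}{5 + 12}\right)} = - \frac{993}{\frac{3}{17} \frac{1}{285 - 53 \cdot \frac{3}{17} + 2 \left(\frac{3}{17}\right)^{2}} \left(-13 + 2 \cdot \frac{3}{17}\right)} = - \frac{993}{3 \cdot \frac{1}{17} \frac{1}{285 - 53 \cdot 3 \cdot \frac{1}{17} + 2 \left(3 \cdot \frac{1}{17}\right)^{2}} \left(-13 + 2 \cdot 3 \cdot \frac{1}{17}\right)} = - \frac{993}{\frac{3}{17} \frac{1}{285 - \frac{159}{17} + 2 \left(\frac{3}{17}\right)^{2}} \left(-13 + 2 \cdot \frac{3}{17}\right)} = - \frac{993}{\frac{3}{17} \frac{1}{285 - \frac{159}{17} + 2 \cdot \frac{9}{289}} \left(-13 + \frac{6}{17}\right)} = - \frac{993}{\frac{3}{17} \frac{1}{285 - \frac{159}{17} + \frac{18}{289}} \left(- \frac{215}{17}\right)} = - \frac{993}{\frac{3}{17} \frac{1}{\frac{79680}{289}} \left(- \frac{215}{17}\right)} = - \frac{993}{\frac{3}{17} \cdot \frac{289}{79680} \left(- \frac{215}{17}\right)} = - \frac{993}{- \frac{43}{5312}} = \left(-993\right) \left(- \frac{5312}{43}\right) = \frac{5274816}{43}$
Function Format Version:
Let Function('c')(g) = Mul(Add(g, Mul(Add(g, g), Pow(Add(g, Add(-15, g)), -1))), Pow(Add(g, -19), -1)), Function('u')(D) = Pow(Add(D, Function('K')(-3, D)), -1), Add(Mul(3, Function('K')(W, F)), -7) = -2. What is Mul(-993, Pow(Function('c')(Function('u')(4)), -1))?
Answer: Rational(5274816, 43) ≈ 1.2267e+5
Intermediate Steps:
Function('K')(W, F) = Rational(5, 3) (Function('K')(W, F) = Add(Rational(7, 3), Mul(Rational(1, 3), -2)) = Add(Rational(7, 3), Rational(-2, 3)) = Rational(5, 3))
Function('u')(D) = Pow(Add(Rational(5, 3), D), -1) (Function('u')(D) = Pow(Add(D, Rational(5, 3)), -1) = Pow(Add(Rational(5, 3), D), -1))
Function('c')(g) = Mul(Pow(Add(-19, g), -1), Add(g, Mul(2, g, Pow(Add(-15, Mul(2, g)), -1)))) (Function('c')(g) = Mul(Add(g, Mul(Mul(2, g), Pow(Add(-15, Mul(2, g)), -1))), Pow(Add(-19, g), -1)) = Mul(Add(g, Mul(2, g, Pow(Add(-15, Mul(2, g)), -1))), Pow(Add(-19, g), -1)) = Mul(Pow(Add(-19, g), -1), Add(g, Mul(2, g, Pow(Add(-15, Mul(2, g)), -1)))))
Mul(-993, Pow(Function('c')(Function('u')(4)), -1)) = Mul(-993, Pow(Mul(Mul(3, Pow(Add(5, Mul(3, 4)), -1)), Pow(Add(285, Mul(-53, Mul(3, Pow(Add(5, Mul(3, 4)), -1))), Mul(2, Pow(Mul(3, Pow(Add(5, Mul(3, 4)), -1)), 2))), -1), Add(-13, Mul(2, Mul(3, Pow(Add(5, Mul(3, 4)), -1))))), -1)) = Mul(-993, Pow(Mul(Mul(3, Pow(Add(5, 12), -1)), Pow(Add(285, Mul(-53, Mul(3, Pow(Add(5, 12), -1))), Mul(2, Pow(Mul(3, Pow(Add(5, 12), -1)), 2))), -1), Add(-13, Mul(2, Mul(3, Pow(Add(5, 12), -1))))), -1)) = Mul(-993, Pow(Mul(Mul(3, Pow(17, -1)), Pow(Add(285, Mul(-53, Mul(3, Pow(17, -1))), Mul(2, Pow(Mul(3, Pow(17, -1)), 2))), -1), Add(-13, Mul(2, Mul(3, Pow(17, -1))))), -1)) = Mul(-993, Pow(Mul(Mul(3, Rational(1, 17)), Pow(Add(285, Mul(-53, Mul(3, Rational(1, 17))), Mul(2, Pow(Mul(3, Rational(1, 17)), 2))), -1), Add(-13, Mul(2, Mul(3, Rational(1, 17))))), -1)) = Mul(-993, Pow(Mul(Rational(3, 17), Pow(Add(285, Mul(-53, Rational(3, 17)), Mul(2, Pow(Rational(3, 17), 2))), -1), Add(-13, Mul(2, Rational(3, 17)))), -1)) = Mul(-993, Pow(Mul(Rational(3, 17), Pow(Add(285, Rational(-159, 17), Mul(2, Rational(9, 289))), -1), Add(-13, Rational(6, 17))), -1)) = Mul(-993, Pow(Mul(Rational(3, 17), Pow(Add(285, Rational(-159, 17), Rational(18, 289)), -1), Rational(-215, 17)), -1)) = Mul(-993, Pow(Mul(Rational(3, 17), Pow(Rational(79680, 289), -1), Rational(-215, 17)), -1)) = Mul(-993, Pow(Mul(Rational(3, 17), Rational(289, 79680), Rational(-215, 17)), -1)) = Mul(-993, Pow(Rational(-43, 5312), -1)) = Mul(-993, Rational(-5312, 43)) = Rational(5274816, 43)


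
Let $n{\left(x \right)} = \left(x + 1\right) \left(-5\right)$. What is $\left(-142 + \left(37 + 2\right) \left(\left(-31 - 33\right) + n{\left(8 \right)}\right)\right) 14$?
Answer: $-61502$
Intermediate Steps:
$n{\left(x \right)} = -5 - 5 x$ ($n{\left(x \right)} = \left(1 + x\right) \left(-5\right) = -5 - 5 x$)
$\left(-142 + \left(37 + 2\right) \left(\left(-31 - 33\right) + n{\left(8 \right)}\right)\right) 14 = \left(-142 + \left(37 + 2\right) \left(\left(-31 - 33\right) - 45\right)\right) 14 = \left(-142 + 39 \left(-64 - 45\right)\right) 14 = \left(-142 + 39 \left(-109\right)\right) 14 = \left(-142 - 4251\right) 14 = \left(-4393\right) 14 = -61502$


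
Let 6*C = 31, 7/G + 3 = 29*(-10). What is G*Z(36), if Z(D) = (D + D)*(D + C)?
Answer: -20748/293 ≈ -70.812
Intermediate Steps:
G = -7/293 (G = 7/(-3 + 29*(-10)) = 7/(-3 - 290) = 7/(-293) = 7*(-1/293) = -7/293 ≈ -0.023891)
C = 31/6 (C = (1/6)*31 = 31/6 ≈ 5.1667)
Z(D) = 2*D*(31/6 + D) (Z(D) = (D + D)*(D + 31/6) = (2*D)*(31/6 + D) = 2*D*(31/6 + D))
G*Z(36) = -7*36*(31 + 6*36)/879 = -7*36*(31 + 216)/879 = -7*36*247/879 = -7/293*2964 = -20748/293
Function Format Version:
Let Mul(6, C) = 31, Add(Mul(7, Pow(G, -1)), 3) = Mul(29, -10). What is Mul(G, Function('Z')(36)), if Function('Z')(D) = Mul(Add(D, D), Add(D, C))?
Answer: Rational(-20748, 293) ≈ -70.812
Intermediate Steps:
G = Rational(-7, 293) (G = Mul(7, Pow(Add(-3, Mul(29, -10)), -1)) = Mul(7, Pow(Add(-3, -290), -1)) = Mul(7, Pow(-293, -1)) = Mul(7, Rational(-1, 293)) = Rational(-7, 293) ≈ -0.023891)
C = Rational(31, 6) (C = Mul(Rational(1, 6), 31) = Rational(31, 6) ≈ 5.1667)
Function('Z')(D) = Mul(2, D, Add(Rational(31, 6), D)) (Function('Z')(D) = Mul(Add(D, D), Add(D, Rational(31, 6))) = Mul(Mul(2, D), Add(Rational(31, 6), D)) = Mul(2, D, Add(Rational(31, 6), D)))
Mul(G, Function('Z')(36)) = Mul(Rational(-7, 293), Mul(Rational(1, 3), 36, Add(31, Mul(6, 36)))) = Mul(Rational(-7, 293), Mul(Rational(1, 3), 36, Add(31, 216))) = Mul(Rational(-7, 293), Mul(Rational(1, 3), 36, 247)) = Mul(Rational(-7, 293), 2964) = Rational(-20748, 293)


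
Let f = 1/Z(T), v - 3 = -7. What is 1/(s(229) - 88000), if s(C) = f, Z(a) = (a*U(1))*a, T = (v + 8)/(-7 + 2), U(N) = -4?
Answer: -64/5632025 ≈ -1.1364e-5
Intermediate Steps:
v = -4 (v = 3 - 7 = -4)
T = -⅘ (T = (-4 + 8)/(-7 + 2) = 4/(-5) = 4*(-⅕) = -⅘ ≈ -0.80000)
Z(a) = -4*a² (Z(a) = (a*(-4))*a = (-4*a)*a = -4*a²)
f = -25/64 (f = 1/(-4*(-⅘)²) = 1/(-4*16/25) = 1/(-64/25) = -25/64 ≈ -0.39063)
s(C) = -25/64
1/(s(229) - 88000) = 1/(-25/64 - 88000) = 1/(-5632025/64) = -64/5632025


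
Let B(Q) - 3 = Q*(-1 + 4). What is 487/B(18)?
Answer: 487/57 ≈ 8.5439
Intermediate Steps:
B(Q) = 3 + 3*Q (B(Q) = 3 + Q*(-1 + 4) = 3 + Q*3 = 3 + 3*Q)
487/B(18) = 487/(3 + 3*18) = 487/(3 + 54) = 487/57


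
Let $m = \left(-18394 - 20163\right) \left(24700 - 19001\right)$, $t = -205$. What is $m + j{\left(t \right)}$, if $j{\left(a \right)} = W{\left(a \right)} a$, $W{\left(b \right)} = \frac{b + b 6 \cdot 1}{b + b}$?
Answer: $- \frac{439474121}{2} \approx -2.1974 \cdot 10^{8}$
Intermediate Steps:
$W{\left(b \right)} = \frac{7}{2}$ ($W{\left(b \right)} = \frac{b + 6 b 1}{2 b} = \left(b + 6 b\right) \frac{1}{2 b} = 7 b \frac{1}{2 b} = \frac{7}{2}$)
$j{\left(a \right)} = \frac{7 a}{2}$
$m = -219736343$ ($m = \left(-38557\right) 5699 = -219736343$)
$m + j{\left(t \right)} = -219736343 + \frac{7}{2} \left(-205\right) = -219736343 - \frac{1435}{2} = - \frac{439474121}{2}$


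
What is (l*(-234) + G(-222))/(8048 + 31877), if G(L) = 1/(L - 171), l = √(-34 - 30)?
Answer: -1/15690525 - 1872*I/39925 ≈ -6.3733e-8 - 0.046888*I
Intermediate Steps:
l = 8*I (l = √(-64) = 8*I ≈ 8.0*I)
G(L) = 1/(-171 + L)
(l*(-234) + G(-222))/(8048 + 31877) = ((8*I)*(-234) + 1/(-171 - 222))/(8048 + 31877) = (-1872*I + 1/(-393))/39925 = (-1872*I - 1/393)*(1/39925) = (-1/393 - 1872*I)*(1/39925) = -1/15690525 - 1872*I/39925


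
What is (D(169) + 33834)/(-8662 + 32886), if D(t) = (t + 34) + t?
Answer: 17103/12112 ≈ 1.4121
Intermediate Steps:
D(t) = 34 + 2*t (D(t) = (34 + t) + t = 34 + 2*t)
(D(169) + 33834)/(-8662 + 32886) = ((34 + 2*169) + 33834)/(-8662 + 32886) = ((34 + 338) + 33834)/24224 = (372 + 33834)*(1/24224) = 34206*(1/24224) = 17103/12112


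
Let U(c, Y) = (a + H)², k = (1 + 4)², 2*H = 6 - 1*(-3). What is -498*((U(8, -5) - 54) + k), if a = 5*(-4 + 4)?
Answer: 8715/2 ≈ 4357.5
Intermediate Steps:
H = 9/2 (H = (6 - 1*(-3))/2 = (6 + 3)/2 = (½)*9 = 9/2 ≈ 4.5000)
k = 25 (k = 5² = 25)
a = 0 (a = 5*0 = 0)
U(c, Y) = 81/4 (U(c, Y) = (0 + 9/2)² = (9/2)² = 81/4)
-498*((U(8, -5) - 54) + k) = -498*((81/4 - 54) + 25) = -498*(-135/4 + 25) = -498*(-35/4) = 8715/2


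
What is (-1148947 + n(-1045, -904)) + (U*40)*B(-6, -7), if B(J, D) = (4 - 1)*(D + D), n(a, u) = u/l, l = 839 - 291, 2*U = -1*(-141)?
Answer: -173632245/137 ≈ -1.2674e+6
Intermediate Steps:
U = 141/2 (U = (-1*(-141))/2 = (½)*141 = 141/2 ≈ 70.500)
l = 548
n(a, u) = u/548
B(J, D) = 6*D (B(J, D) = 3*(2*D) = 6*D)
(-1148947 + n(-1045, -904)) + (U*40)*B(-6, -7) = (-1148947 + (1/548)*(-904)) + ((141/2)*40)*(6*(-7)) = (-1148947 - 226/137) + 2820*(-42) = -157405965/137 - 118440 = -173632245/137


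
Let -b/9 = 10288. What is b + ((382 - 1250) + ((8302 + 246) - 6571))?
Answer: -91483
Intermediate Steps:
b = -92592 (b = -9*10288 = -92592)
b + ((382 - 1250) + ((8302 + 246) - 6571)) = -92592 + ((382 - 1250) + ((8302 + 246) - 6571)) = -92592 + (-868 + (8548 - 6571)) = -92592 + (-868 + 1977) = -92592 + 1109 = -91483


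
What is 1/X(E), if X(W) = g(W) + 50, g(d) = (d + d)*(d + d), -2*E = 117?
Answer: 1/13739 ≈ 7.2786e-5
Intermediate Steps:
E = -117/2 (E = -½*117 = -117/2 ≈ -58.500)
g(d) = 4*d² (g(d) = (2*d)*(2*d) = 4*d²)
X(W) = 50 + 4*W² (X(W) = 4*W² + 50 = 50 + 4*W²)
1/X(E) = 1/(50 + 4*(-117/2)²) = 1/(50 + 4*(13689/4)) = 1/(50 + 13689) = 1/13739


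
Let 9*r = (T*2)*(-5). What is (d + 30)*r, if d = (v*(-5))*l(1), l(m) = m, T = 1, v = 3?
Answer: -50/3 ≈ -16.667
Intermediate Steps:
d = -15 (d = (3*(-5))*1 = -15*1 = -15)
r = -10/9 (r = ((1*2)*(-5))/9 = (2*(-5))/9 = (1/9)*(-10) = -10/9 ≈ -1.1111)
(d + 30)*r = (-15 + 30)*(-10/9) = 15*(-10/9) = -50/3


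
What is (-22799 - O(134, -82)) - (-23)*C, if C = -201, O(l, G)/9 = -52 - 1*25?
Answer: -26729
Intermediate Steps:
O(l, G) = -693 (O(l, G) = 9*(-52 - 1*25) = 9*(-52 - 25) = 9*(-77) = -693)
(-22799 - O(134, -82)) - (-23)*C = (-22799 - 1*(-693)) - (-23)*(-201) = (-22799 + 693) - 1*4623 = -22106 - 4623 = -26729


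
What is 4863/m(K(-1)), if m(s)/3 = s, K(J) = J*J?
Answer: 1621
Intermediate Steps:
K(J) = J**2
m(s) = 3*s
4863/m(K(-1)) = 4863/((3*(-1)**2)) = 4863/((3*1)) = 4863/3 = 4863*(1/3) = 1621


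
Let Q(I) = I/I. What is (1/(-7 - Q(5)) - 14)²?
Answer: 12769/64 ≈ 199.52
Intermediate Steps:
Q(I) = 1
(1/(-7 - Q(5)) - 14)² = (1/(-7 - 1*1) - 14)² = (1/(-7 - 1) - 14)² = (1/(-8) - 14)² = (1*(-⅛) - 14)² = (-⅛ - 14)² = (-113/8)² = 12769/64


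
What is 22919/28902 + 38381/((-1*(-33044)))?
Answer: 933311549/477518844 ≈ 1.9545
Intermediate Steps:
22919/28902 + 38381/((-1*(-33044))) = 22919*(1/28902) + 38381/33044 = 22919/28902 + 38381*(1/33044) = 22919/28902 + 38381/33044 = 933311549/477518844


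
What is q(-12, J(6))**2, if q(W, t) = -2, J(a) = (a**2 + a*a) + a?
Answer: 4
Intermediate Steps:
J(a) = a + 2*a**2 (J(a) = (a**2 + a**2) + a = 2*a**2 + a = a + 2*a**2)
q(-12, J(6))**2 = (-2)**2 = 4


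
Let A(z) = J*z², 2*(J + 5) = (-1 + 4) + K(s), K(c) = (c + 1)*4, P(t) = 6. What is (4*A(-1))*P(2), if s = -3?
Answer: -180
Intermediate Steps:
K(c) = 4 + 4*c (K(c) = (1 + c)*4 = 4 + 4*c)
J = -15/2 (J = -5 + ((-1 + 4) + (4 + 4*(-3)))/2 = -5 + (3 + (4 - 12))/2 = -5 + (3 - 8)/2 = -5 + (½)*(-5) = -5 - 5/2 = -15/2 ≈ -7.5000)
A(z) = -15*z²/2
(4*A(-1))*P(2) = (4*(-15/2*(-1)²))*6 = (4*(-15/2*1))*6 = (4*(-15/2))*6 = -30*6 = -180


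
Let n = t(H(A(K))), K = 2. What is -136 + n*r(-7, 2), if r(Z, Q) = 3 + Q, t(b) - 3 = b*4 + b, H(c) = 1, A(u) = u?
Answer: -96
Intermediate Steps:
t(b) = 3 + 5*b (t(b) = 3 + (b*4 + b) = 3 + (4*b + b) = 3 + 5*b)
n = 8 (n = 3 + 5*1 = 3 + 5 = 8)
-136 + n*r(-7, 2) = -136 + 8*(3 + 2) = -136 + 8*5 = -136 + 40 = -96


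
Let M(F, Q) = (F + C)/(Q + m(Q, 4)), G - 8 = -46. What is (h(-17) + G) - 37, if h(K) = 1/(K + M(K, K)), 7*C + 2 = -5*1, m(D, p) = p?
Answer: -15238/203 ≈ -75.064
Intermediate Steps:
G = -38 (G = 8 - 46 = -38)
C = -1 (C = -2/7 + (-5*1)/7 = -2/7 + (⅐)*(-5) = -2/7 - 5/7 = -1)
M(F, Q) = (-1 + F)/(4 + Q) (M(F, Q) = (F - 1)/(Q + 4) = (-1 + F)/(4 + Q))
h(K) = 1/(K + (-1 + K)/(4 + K))
(h(-17) + G) - 37 = ((4 - 17)/(-1 - 17 - 17*(4 - 17)) - 38) - 37 = (-13/(-1 - 17 - 17*(-13)) - 38) - 37 = (-13/(-1 - 17 + 221) - 38) - 37 = (-13/203 - 38) - 37 = -7727/203 - 37 = -15238/203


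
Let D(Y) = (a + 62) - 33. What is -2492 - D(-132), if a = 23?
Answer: -2544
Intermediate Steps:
D(Y) = 52 (D(Y) = (23 + 62) - 33 = 85 - 33 = 52)
-2492 - D(-132) = -2492 - 1*52 = -2492 - 52 = -2544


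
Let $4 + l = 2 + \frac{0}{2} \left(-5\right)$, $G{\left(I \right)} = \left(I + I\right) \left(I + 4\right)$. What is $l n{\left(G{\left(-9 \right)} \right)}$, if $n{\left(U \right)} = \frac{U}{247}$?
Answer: $- \frac{180}{247} \approx -0.72874$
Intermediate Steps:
$G{\left(I \right)} = 2 I \left(4 + I\right)$
$n{\left(U \right)} = \frac{U}{247}$ ($n{\left(U \right)} = U \frac{1}{247} = \frac{U}{247}$)
$l = -2$ ($l = -4 + \left(2 + \frac{0}{2} \left(-5\right)\right) = -4 + \left(2 + 0 \cdot \frac{1}{2} \left(-5\right)\right) = -4 + \left(2 + 0 \left(-5\right)\right) = -4 + \left(2 + 0\right) = -4 + 2 = -2$)
$l n{\left(G{\left(-9 \right)} \right)} = - 2 \frac{2 \left(-9\right) \left(4 - 9\right)}{247} = - 2 \frac{2 \left(-9\right) \left(-5\right)}{247} = - 2 \cdot \frac{1}{247} \cdot 90 = \left(-2\right) \frac{90}{247} = - \frac{180}{247}$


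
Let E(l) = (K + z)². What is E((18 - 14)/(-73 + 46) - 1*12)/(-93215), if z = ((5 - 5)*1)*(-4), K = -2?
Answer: -4/93215 ≈ -4.2912e-5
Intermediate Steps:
z = 0 (z = (0*1)*(-4) = 0*(-4) = 0)
E(l) = 4 (E(l) = (-2 + 0)² = (-2)² = 4)
E((18 - 14)/(-73 + 46) - 1*12)/(-93215) = 4/(-93215) = 4*(-1/93215) = -4/93215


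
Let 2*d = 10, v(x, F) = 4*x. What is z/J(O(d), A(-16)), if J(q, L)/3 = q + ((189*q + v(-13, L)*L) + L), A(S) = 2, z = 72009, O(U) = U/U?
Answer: 24003/88 ≈ 272.76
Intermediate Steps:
d = 5 (d = (1/2)*10 = 5)
O(U) = 1
J(q, L) = -153*L + 570*q (J(q, L) = 3*(q + ((189*q + (4*(-13))*L) + L)) = 3*(q + ((189*q - 52*L) + L)) = 3*(q + ((-52*L + 189*q) + L)) = 3*(q + (-51*L + 189*q)) = 3*(-51*L + 190*q) = -153*L + 570*q)
z/J(O(d), A(-16)) = 72009/(-153*2 + 570*1) = 72009/(-306 + 570) = 72009/264 = 72009*(1/264) = 24003/88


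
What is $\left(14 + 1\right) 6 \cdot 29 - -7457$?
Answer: $10067$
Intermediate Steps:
$\left(14 + 1\right) 6 \cdot 29 - -7457 = 15 \cdot 6 \cdot 29 + 7457 = 90 \cdot 29 + 7457 = 2610 + 7457 = 10067$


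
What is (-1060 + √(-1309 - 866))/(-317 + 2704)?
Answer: -1060/2387 + 5*I*√87/2387 ≈ -0.44407 + 0.019538*I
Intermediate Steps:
(-1060 + √(-1309 - 866))/(-317 + 2704) = (-1060 + √(-2175))/2387 = (-1060 + 5*I*√87)*(1/2387) = -1060/2387 + 5*I*√87/2387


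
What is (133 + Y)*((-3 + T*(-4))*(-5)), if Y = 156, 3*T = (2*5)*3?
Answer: 62135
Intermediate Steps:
T = 10 (T = ((2*5)*3)/3 = (10*3)/3 = (1/3)*30 = 10)
(133 + Y)*((-3 + T*(-4))*(-5)) = (133 + 156)*((-3 + 10*(-4))*(-5)) = 289*((-3 - 40)*(-5)) = 289*(-43*(-5)) = 289*215 = 62135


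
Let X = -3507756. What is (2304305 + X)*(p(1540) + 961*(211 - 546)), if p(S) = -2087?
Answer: 389944599922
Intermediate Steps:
(2304305 + X)*(p(1540) + 961*(211 - 546)) = (2304305 - 3507756)*(-2087 + 961*(211 - 546)) = -1203451*(-2087 + 961*(-335)) = -1203451*(-2087 - 321935) = -1203451*(-324022) = 389944599922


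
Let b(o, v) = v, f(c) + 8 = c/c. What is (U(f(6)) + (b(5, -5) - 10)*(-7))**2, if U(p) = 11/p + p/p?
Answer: 534361/49 ≈ 10905.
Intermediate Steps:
f(c) = -7 (f(c) = -8 + c/c = -8 + 1 = -7)
U(p) = 1 + 11/p (U(p) = 11/p + 1 = 1 + 11/p)
(U(f(6)) + (b(5, -5) - 10)*(-7))**2 = ((11 - 7)/(-7) + (-5 - 10)*(-7))**2 = (-1/7*4 - 15*(-7))**2 = (-4/7 + 105)**2 = (731/7)**2 = 534361/49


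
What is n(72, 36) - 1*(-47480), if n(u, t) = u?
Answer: 47552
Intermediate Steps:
n(72, 36) - 1*(-47480) = 72 - 1*(-47480) = 72 + 47480 = 47552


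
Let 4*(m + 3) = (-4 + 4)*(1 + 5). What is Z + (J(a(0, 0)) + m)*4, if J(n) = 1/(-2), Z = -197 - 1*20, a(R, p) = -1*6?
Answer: -231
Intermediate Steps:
a(R, p) = -6
Z = -217 (Z = -197 - 20 = -217)
m = -3 (m = -3 + ((-4 + 4)*(1 + 5))/4 = -3 + (0*6)/4 = -3 + (¼)*0 = -3 + 0 = -3)
J(n) = -½
Z + (J(a(0, 0)) + m)*4 = -217 + (-½ - 3)*4 = -217 - 7/2*4 = -217 - 14 = -231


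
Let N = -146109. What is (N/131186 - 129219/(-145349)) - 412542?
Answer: -7866253620262695/19067753914 ≈ -4.1254e+5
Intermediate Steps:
(N/131186 - 129219/(-145349)) - 412542 = (-146109/131186 - 129219/(-145349)) - 412542 = (-146109*1/131186 - 129219*(-1/145349)) - 412542 = (-146109/131186 + 129219/145349) - 412542 = -4285073307/19067753914 - 412542 = -7866253620262695/19067753914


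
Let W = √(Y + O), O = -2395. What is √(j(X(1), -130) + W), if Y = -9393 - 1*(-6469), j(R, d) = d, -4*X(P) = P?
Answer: √(-130 + 3*I*√591) ≈ 3.0871 + 11.812*I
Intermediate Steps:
X(P) = -P/4
Y = -2924 (Y = -9393 + 6469 = -2924)
W = 3*I*√591 (W = √(-2924 - 2395) = √(-5319) = 3*I*√591 ≈ 72.932*I)
√(j(X(1), -130) + W) = √(-130 + 3*I*√591)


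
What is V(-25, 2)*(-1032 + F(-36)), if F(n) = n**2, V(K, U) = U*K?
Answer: -13200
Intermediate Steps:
V(K, U) = K*U
V(-25, 2)*(-1032 + F(-36)) = (-25*2)*(-1032 + (-36)**2) = -50*(-1032 + 1296) = -50*264 = -13200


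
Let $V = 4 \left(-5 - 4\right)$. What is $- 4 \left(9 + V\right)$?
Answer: $108$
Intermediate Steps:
$V = -36$ ($V = 4 \left(-9\right) = -36$)
$- 4 \left(9 + V\right) = - 4 \left(9 - 36\right) = \left(-4\right) \left(-27\right) = 108$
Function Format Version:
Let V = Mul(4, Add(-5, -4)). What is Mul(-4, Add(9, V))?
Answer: 108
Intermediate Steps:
V = -36 (V = Mul(4, -9) = -36)
Mul(-4, Add(9, V)) = Mul(-4, Add(9, -36)) = Mul(-4, -27) = 108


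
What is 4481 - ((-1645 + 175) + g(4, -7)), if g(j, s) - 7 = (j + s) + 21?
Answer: 5926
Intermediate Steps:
g(j, s) = 28 + j + s (g(j, s) = 7 + ((j + s) + 21) = 7 + (21 + j + s) = 28 + j + s)
4481 - ((-1645 + 175) + g(4, -7)) = 4481 - ((-1645 + 175) + (28 + 4 - 7)) = 4481 - (-1470 + 25) = 4481 - 1*(-1445) = 4481 + 1445 = 5926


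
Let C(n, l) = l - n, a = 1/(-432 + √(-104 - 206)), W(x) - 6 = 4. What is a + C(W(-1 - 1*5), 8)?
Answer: -187150/93467 - I*√310/186934 ≈ -2.0023 - 9.4187e-5*I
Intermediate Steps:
W(x) = 10 (W(x) = 6 + 4 = 10)
a = 1/(-432 + I*√310) (a = 1/(-432 + √(-310)) = 1/(-432 + I*√310) ≈ -0.002311 - 9.4187e-5*I)
a + C(W(-1 - 1*5), 8) = (-216/93467 - I*√310/186934) + (8 - 1*10) = (-216/93467 - I*√310/186934) + (8 - 10) = (-216/93467 - I*√310/186934) - 2 = -187150/93467 - I*√310/186934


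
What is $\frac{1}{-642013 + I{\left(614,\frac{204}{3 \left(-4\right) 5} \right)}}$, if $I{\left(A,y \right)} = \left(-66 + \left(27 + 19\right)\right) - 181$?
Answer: $- \frac{1}{642214} \approx -1.5571 \cdot 10^{-6}$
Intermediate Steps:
$I{\left(A,y \right)} = -201$ ($I{\left(A,y \right)} = \left(-66 + 46\right) - 181 = -20 - 181 = -201$)
$\frac{1}{-642013 + I{\left(614,\frac{204}{3 \left(-4\right) 5} \right)}} = \frac{1}{-642013 - 201} = \frac{1}{-642214} = - \frac{1}{642214}$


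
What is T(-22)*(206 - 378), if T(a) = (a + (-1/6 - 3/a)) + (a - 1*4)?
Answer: 272620/33 ≈ 8261.2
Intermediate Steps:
T(a) = -25/6 - 3/a + 2*a (T(a) = (a + (-1*⅙ - 3/a)) + (a - 4) = (a + (-⅙ - 3/a)) + (-4 + a) = (-⅙ + a - 3/a) + (-4 + a) = -25/6 - 3/a + 2*a)
T(-22)*(206 - 378) = (-25/6 - 3/(-22) + 2*(-22))*(206 - 378) = (-25/6 - 3*(-1/22) - 44)*(-172) = (-25/6 + 3/22 - 44)*(-172) = -1585/33*(-172) = 272620/33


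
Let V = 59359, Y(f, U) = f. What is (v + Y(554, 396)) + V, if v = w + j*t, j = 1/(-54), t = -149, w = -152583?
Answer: -5004031/54 ≈ -92667.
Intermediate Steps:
j = -1/54 ≈ -0.018519
v = -8239333/54 (v = -152583 - 1/54*(-149) = -152583 + 149/54 = -8239333/54 ≈ -1.5258e+5)
(v + Y(554, 396)) + V = (-8239333/54 + 554) + 59359 = -8209417/54 + 59359 = -5004031/54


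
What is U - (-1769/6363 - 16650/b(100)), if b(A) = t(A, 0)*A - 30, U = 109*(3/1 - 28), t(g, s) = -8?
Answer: -1449599093/528129 ≈ -2744.8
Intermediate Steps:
U = -2725 (U = 109*(3*1 - 28) = 109*(3 - 28) = 109*(-25) = -2725)
b(A) = -30 - 8*A (b(A) = -8*A - 30 = -30 - 8*A)
U - (-1769/6363 - 16650/b(100)) = -2725 - (-1769/6363 - 16650/(-30 - 8*100)) = -2725 - (-1769*1/6363 - 16650/(-30 - 800)) = -2725 - (-1769/6363 - 16650/(-830)) = -2725 - (-1769/6363 - 16650*(-1/830)) = -2725 - (-1769/6363 + 1665/83) = -2725 - 1*10447568/528129 = -2725 - 10447568/528129 = -1449599093/528129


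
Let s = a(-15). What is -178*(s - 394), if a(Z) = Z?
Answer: 72802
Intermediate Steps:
s = -15
-178*(s - 394) = -178*(-15 - 394) = -178*(-409) = 72802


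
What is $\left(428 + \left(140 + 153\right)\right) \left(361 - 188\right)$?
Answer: $124733$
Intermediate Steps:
$\left(428 + \left(140 + 153\right)\right) \left(361 - 188\right) = \left(428 + 293\right) 173 = 721 \cdot 173 = 124733$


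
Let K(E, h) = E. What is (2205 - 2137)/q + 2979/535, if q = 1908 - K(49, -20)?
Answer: 5574341/994565 ≈ 5.6048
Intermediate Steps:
q = 1859 (q = 1908 - 1*49 = 1908 - 49 = 1859)
(2205 - 2137)/q + 2979/535 = (2205 - 2137)/1859 + 2979/535 = 68*(1/1859) + 2979*(1/535) = 68/1859 + 2979/535 = 5574341/994565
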